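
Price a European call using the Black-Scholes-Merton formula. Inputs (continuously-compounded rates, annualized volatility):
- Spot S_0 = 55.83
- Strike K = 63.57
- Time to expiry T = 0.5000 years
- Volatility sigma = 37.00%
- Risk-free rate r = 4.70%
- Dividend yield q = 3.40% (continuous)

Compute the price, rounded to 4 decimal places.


d1 = (ln(S/K) + (r - q + 0.5*sigma^2) * T) / (sigma * sqrt(T)) = -0.34057818
d2 = d1 - sigma * sqrt(T) = -0.60220769
exp(-rT) = 0.97677397; exp(-qT) = 0.98314368
C = S_0 * exp(-qT) * N(d1) - K * exp(-rT) * N(d2)
N(d1) = 0.36671058; N(d2) = 0.27351795
C = 55.8300 * 0.98314368 * 0.36671058 - 63.5700 * 0.97677397 * 0.27351795 = 3.1447

Answer: Price = 3.1447


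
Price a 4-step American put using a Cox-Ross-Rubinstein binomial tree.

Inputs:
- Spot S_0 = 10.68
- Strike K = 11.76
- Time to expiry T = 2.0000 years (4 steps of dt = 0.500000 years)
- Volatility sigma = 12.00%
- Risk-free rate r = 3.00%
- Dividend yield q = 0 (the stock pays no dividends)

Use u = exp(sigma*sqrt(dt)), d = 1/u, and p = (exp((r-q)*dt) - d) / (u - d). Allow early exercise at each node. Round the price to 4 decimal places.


dt = T/N = 0.500000
u = exp(sigma*sqrt(dt)) = 1.088557; d = 1/u = 0.918647
p = (exp((r-q)*dt) - d) / (u - d) = 0.567747
Discount per step: exp(-r*dt) = 0.985112
Stock lattice S(k, i) with i counting down-moves:
  k=0: S(0,0) = 10.6800
  k=1: S(1,0) = 11.6258; S(1,1) = 9.8112
  k=2: S(2,0) = 12.6553; S(2,1) = 10.6800; S(2,2) = 9.0130
  k=3: S(3,0) = 13.7760; S(3,1) = 11.6258; S(3,2) = 9.8112; S(3,3) = 8.2798
  k=4: S(4,0) = 14.9960; S(4,1) = 12.6553; S(4,2) = 10.6800; S(4,3) = 9.0130; S(4,4) = 7.6062
Terminal payoffs V(N, i) = max(K - S_T, 0):
  V(4,0) = 0.000000; V(4,1) = 0.000000; V(4,2) = 1.080000; V(4,3) = 2.747007; V(4,4) = 4.153816
Backward induction: V(k, i) = exp(-r*dt) * [p * V(k+1, i) + (1-p) * V(k+1, i+1)]; then take max(V_cont, immediate exercise) for American.
  V(3,0) = exp(-r*dt) * [p*0.000000 + (1-p)*0.000000] = 0.000000; exercise = 0.000000; V(3,0) = max -> 0.000000
  V(3,1) = exp(-r*dt) * [p*0.000000 + (1-p)*1.080000] = 0.459883; exercise = 0.134213; V(3,1) = max -> 0.459883
  V(3,2) = exp(-r*dt) * [p*1.080000 + (1-p)*2.747007] = 1.773761; exercise = 1.948845; V(3,2) = max -> 1.948845
  V(3,3) = exp(-r*dt) * [p*2.747007 + (1-p)*4.153816] = 3.305153; exercise = 3.480237; V(3,3) = max -> 3.480237
  V(2,0) = exp(-r*dt) * [p*0.000000 + (1-p)*0.459883] = 0.195826; exercise = 0.000000; V(2,0) = max -> 0.195826
  V(2,1) = exp(-r*dt) * [p*0.459883 + (1-p)*1.948845] = 1.087062; exercise = 1.080000; V(2,1) = max -> 1.087062
  V(2,2) = exp(-r*dt) * [p*1.948845 + (1-p)*3.480237] = 2.571923; exercise = 2.747007; V(2,2) = max -> 2.747007
  V(1,0) = exp(-r*dt) * [p*0.195826 + (1-p)*1.087062] = 0.572414; exercise = 0.134213; V(1,0) = max -> 0.572414
  V(1,1) = exp(-r*dt) * [p*1.087062 + (1-p)*2.747007] = 1.777711; exercise = 1.948845; V(1,1) = max -> 1.948845
  V(0,0) = exp(-r*dt) * [p*0.572414 + (1-p)*1.948845] = 1.150000; exercise = 1.080000; V(0,0) = max -> 1.150000

Answer: Price = V(0,0) = 1.1500


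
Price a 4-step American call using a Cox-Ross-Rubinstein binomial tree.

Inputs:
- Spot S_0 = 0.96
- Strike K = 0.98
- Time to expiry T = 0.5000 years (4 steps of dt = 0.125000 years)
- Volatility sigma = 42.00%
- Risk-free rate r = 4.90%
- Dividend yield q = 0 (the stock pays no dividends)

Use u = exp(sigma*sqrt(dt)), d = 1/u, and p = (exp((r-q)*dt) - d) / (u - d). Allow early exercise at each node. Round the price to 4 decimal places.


dt = T/N = 0.125000
u = exp(sigma*sqrt(dt)) = 1.160084; d = 1/u = 0.862007
p = (exp((r-q)*dt) - d) / (u - d) = 0.483556
Discount per step: exp(-r*dt) = 0.993894
Stock lattice S(k, i) with i counting down-moves:
  k=0: S(0,0) = 0.9600
  k=1: S(1,0) = 1.1137; S(1,1) = 0.8275
  k=2: S(2,0) = 1.2920; S(2,1) = 0.9600; S(2,2) = 0.7133
  k=3: S(3,0) = 1.4988; S(3,1) = 1.1137; S(3,2) = 0.8275; S(3,3) = 0.6149
  k=4: S(4,0) = 1.7387; S(4,1) = 1.2920; S(4,2) = 0.9600; S(4,3) = 0.7133; S(4,4) = 0.5300
Terminal payoffs V(N, i) = max(S_T - K, 0):
  V(4,0) = 0.758717; V(4,1) = 0.311963; V(4,2) = 0.000000; V(4,3) = 0.000000; V(4,4) = 0.000000
Backward induction: V(k, i) = exp(-r*dt) * [p * V(k+1, i) + (1-p) * V(k+1, i+1)]; then take max(V_cont, immediate exercise) for American.
  V(3,0) = exp(-r*dt) * [p*0.758717 + (1-p)*0.311963] = 0.524770; exercise = 0.518786; V(3,0) = max -> 0.524770
  V(3,1) = exp(-r*dt) * [p*0.311963 + (1-p)*0.000000] = 0.149931; exercise = 0.133681; V(3,1) = max -> 0.149931
  V(3,2) = exp(-r*dt) * [p*0.000000 + (1-p)*0.000000] = 0.000000; exercise = 0.000000; V(3,2) = max -> 0.000000
  V(3,3) = exp(-r*dt) * [p*0.000000 + (1-p)*0.000000] = 0.000000; exercise = 0.000000; V(3,3) = max -> 0.000000
  V(2,0) = exp(-r*dt) * [p*0.524770 + (1-p)*0.149931] = 0.329164; exercise = 0.311963; V(2,0) = max -> 0.329164
  V(2,1) = exp(-r*dt) * [p*0.149931 + (1-p)*0.000000] = 0.072057; exercise = 0.000000; V(2,1) = max -> 0.072057
  V(2,2) = exp(-r*dt) * [p*0.000000 + (1-p)*0.000000] = 0.000000; exercise = 0.000000; V(2,2) = max -> 0.000000
  V(1,0) = exp(-r*dt) * [p*0.329164 + (1-p)*0.072057] = 0.195184; exercise = 0.133681; V(1,0) = max -> 0.195184
  V(1,1) = exp(-r*dt) * [p*0.072057 + (1-p)*0.000000] = 0.034631; exercise = 0.000000; V(1,1) = max -> 0.034631
  V(0,0) = exp(-r*dt) * [p*0.195184 + (1-p)*0.034631] = 0.111582; exercise = 0.000000; V(0,0) = max -> 0.111582

Answer: Price = V(0,0) = 0.1116


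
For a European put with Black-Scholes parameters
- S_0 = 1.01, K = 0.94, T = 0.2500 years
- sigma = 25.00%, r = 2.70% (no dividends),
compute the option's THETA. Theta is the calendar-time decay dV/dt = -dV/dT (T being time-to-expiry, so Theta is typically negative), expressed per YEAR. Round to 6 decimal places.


Answer: Theta = -0.072132

Derivation:
d1 = 0.6911058766; d2 = 0.5661058766
phi(d1) = 0.3141916278; exp(-qT) = 1.0000000000; exp(-rT) = 0.9932727301
Theta = -S*exp(-qT)*phi(d1)*sigma/(2*sqrt(T)) + r*K*exp(-rT)*N(-d2) - q*S*exp(-qT)*N(-d1)
N(-d1) = 0.2447495038; N(-d2) = 0.2856609043; sqrt(T) = 0.5000000000
Term 1 = -1.0100 * 1.0000000000 * 0.3141916278 * 0.2500 / (2 * 0.5000000000) = -0.0793333860
Term 2 = 0.0270 * 0.9400 * 0.9932727301 * 0.2856609043 = 0.0072013005
Term 3 = 0 (no dividend yield, q = 0)
Theta = -0.0793333860 + (0.0072013005) + (0.0000000000) = -0.072132


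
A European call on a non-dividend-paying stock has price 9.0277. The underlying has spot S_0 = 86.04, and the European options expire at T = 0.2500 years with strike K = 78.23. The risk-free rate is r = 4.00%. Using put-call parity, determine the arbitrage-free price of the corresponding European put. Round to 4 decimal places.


Put-call parity: C - P = S_0 * exp(-qT) - K * exp(-rT).
S_0 * exp(-qT) = 86.0400 * 1.00000000 = 86.04000000
K * exp(-rT) = 78.2300 * 0.99004983 = 77.45159849
P = C - S*exp(-qT) + K*exp(-rT)
P = 9.0277 - 86.04000000 + 77.45159849 = 0.4393

Answer: Put price = 0.4393


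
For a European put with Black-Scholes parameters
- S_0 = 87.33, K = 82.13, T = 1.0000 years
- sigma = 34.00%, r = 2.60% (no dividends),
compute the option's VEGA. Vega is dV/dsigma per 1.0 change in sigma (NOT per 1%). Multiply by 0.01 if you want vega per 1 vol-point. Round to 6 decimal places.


d1 = 0.4270314373; d2 = 0.0870314373
phi(d1) = 0.3641765660; exp(-qT) = 1.0000000000; exp(-rT) = 0.9743350896
Vega = S * exp(-qT) * phi(d1) * sqrt(T) = 87.3300 * 1.0000000000 * 0.3641765660 * 1.0000000000 = 31.803540

Answer: Vega = 31.803540


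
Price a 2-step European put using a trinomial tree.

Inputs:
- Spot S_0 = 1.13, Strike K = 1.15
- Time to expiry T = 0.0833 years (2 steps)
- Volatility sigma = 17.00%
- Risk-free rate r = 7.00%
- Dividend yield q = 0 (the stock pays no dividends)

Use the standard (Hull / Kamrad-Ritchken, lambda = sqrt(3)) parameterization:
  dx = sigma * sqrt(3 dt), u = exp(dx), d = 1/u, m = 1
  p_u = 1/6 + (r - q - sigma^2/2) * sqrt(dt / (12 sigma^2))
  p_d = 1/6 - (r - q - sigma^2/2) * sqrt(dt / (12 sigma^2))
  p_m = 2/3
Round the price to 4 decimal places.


dt = T/N = 0.041650; dx = sigma*sqrt(3*dt) = 0.060092
u = exp(dx) = 1.061934; d = 1/u = 0.941678
p_u = 0.185918, p_m = 0.666667, p_d = 0.147416
Discount per step: exp(-r*dt) = 0.997089
Stock lattice S(k, j) with j the centered position index:
  k=0: S(0,+0) = 1.1300
  k=1: S(1,-1) = 1.0641; S(1,+0) = 1.1300; S(1,+1) = 1.2000
  k=2: S(2,-2) = 1.0020; S(2,-1) = 1.0641; S(2,+0) = 1.1300; S(2,+1) = 1.2000; S(2,+2) = 1.2743
Terminal payoffs V(N, j) = max(K - S_T, 0):
  V(2,-2) = 0.147964; V(2,-1) = 0.085904; V(2,+0) = 0.020000; V(2,+1) = 0.000000; V(2,+2) = 0.000000
Backward induction: V(k, j) = exp(-r*dt) * [p_u * V(k+1, j+1) + p_m * V(k+1, j) + p_d * V(k+1, j-1)]
  V(1,-1) = exp(-r*dt) * [p_u*0.020000 + p_m*0.085904 + p_d*0.147964] = 0.082559
  V(1,+0) = exp(-r*dt) * [p_u*0.000000 + p_m*0.020000 + p_d*0.085904] = 0.025921
  V(1,+1) = exp(-r*dt) * [p_u*0.000000 + p_m*0.000000 + p_d*0.020000] = 0.002940
  V(0,+0) = exp(-r*dt) * [p_u*0.002940 + p_m*0.025921 + p_d*0.082559] = 0.029911

Answer: Price = V(0,0) = 0.0299


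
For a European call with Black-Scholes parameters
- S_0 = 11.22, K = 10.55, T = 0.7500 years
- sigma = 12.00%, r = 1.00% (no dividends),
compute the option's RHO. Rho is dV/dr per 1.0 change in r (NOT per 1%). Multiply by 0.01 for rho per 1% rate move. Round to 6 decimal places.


Answer: Rho = 5.732632

Derivation:
d1 = 0.7166075407; d2 = 0.6126844922
phi(d1) = 0.3086023522; exp(-qT) = 1.0000000000; exp(-rT) = 0.9925280548
N(d2) = 0.7299575108
Rho = K*T*exp(-rT)*N(d2) = 10.5500 * 0.7500 * 0.9925280548 * 0.7299575108 = 5.732632


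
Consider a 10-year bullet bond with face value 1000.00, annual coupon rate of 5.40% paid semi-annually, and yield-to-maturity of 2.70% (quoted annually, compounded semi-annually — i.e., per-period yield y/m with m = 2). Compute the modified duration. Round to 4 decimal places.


Answer: Modified duration = 7.9980

Derivation:
Coupon per period c = face * coupon_rate / m = 27.000000
Periods per year m = 2; per-period yield y/m = 0.013500
Number of cashflows N = 20
Cashflows (t years, CF_t, discount factor 1/(1+y/m)^(m*t), PV):
  t = 0.5000: CF_t = 27.000000, DF = 0.986680, PV = 26.640355
  t = 1.0000: CF_t = 27.000000, DF = 0.973537, PV = 26.285501
  t = 1.5000: CF_t = 27.000000, DF = 0.960569, PV = 25.935373
  t = 2.0000: CF_t = 27.000000, DF = 0.947774, PV = 25.589910
  t = 2.5000: CF_t = 27.000000, DF = 0.935150, PV = 25.249047
  t = 3.0000: CF_t = 27.000000, DF = 0.922694, PV = 24.912726
  t = 3.5000: CF_t = 27.000000, DF = 0.910403, PV = 24.580884
  t = 4.0000: CF_t = 27.000000, DF = 0.898276, PV = 24.253462
  t = 4.5000: CF_t = 27.000000, DF = 0.886311, PV = 23.930402
  t = 5.0000: CF_t = 27.000000, DF = 0.874505, PV = 23.611644
  t = 5.5000: CF_t = 27.000000, DF = 0.862857, PV = 23.297133
  t = 6.0000: CF_t = 27.000000, DF = 0.851363, PV = 22.986811
  t = 6.5000: CF_t = 27.000000, DF = 0.840023, PV = 22.680623
  t = 7.0000: CF_t = 27.000000, DF = 0.828834, PV = 22.378513
  t = 7.5000: CF_t = 27.000000, DF = 0.817794, PV = 22.080427
  t = 8.0000: CF_t = 27.000000, DF = 0.806900, PV = 21.786312
  t = 8.5000: CF_t = 27.000000, DF = 0.796152, PV = 21.496114
  t = 9.0000: CF_t = 27.000000, DF = 0.785547, PV = 21.209782
  t = 9.5000: CF_t = 27.000000, DF = 0.775084, PV = 20.927264
  t = 10.0000: CF_t = 1027.000000, DF = 0.764760, PV = 785.408113
Price P = sum_t PV_t = 1235.240396
First compute Macaulay numerator sum_t t * PV_t:
  t * PV_t at t = 0.5000: 13.320178
  t * PV_t at t = 1.0000: 26.285501
  t * PV_t at t = 1.5000: 38.903060
  t * PV_t at t = 2.0000: 51.179819
  t * PV_t at t = 2.5000: 63.122619
  t * PV_t at t = 3.0000: 74.738177
  t * PV_t at t = 3.5000: 86.033093
  t * PV_t at t = 4.0000: 97.013848
  t * PV_t at t = 4.5000: 107.686807
  t * PV_t at t = 5.0000: 118.058222
  t * PV_t at t = 5.5000: 128.134232
  t * PV_t at t = 6.0000: 137.920867
  t * PV_t at t = 6.5000: 147.424048
  t * PV_t at t = 7.0000: 156.649590
  t * PV_t at t = 7.5000: 165.603203
  t * PV_t at t = 8.0000: 174.290495
  t * PV_t at t = 8.5000: 182.716972
  t * PV_t at t = 9.0000: 190.888040
  t * PV_t at t = 9.5000: 198.809010
  t * PV_t at t = 10.0000: 7854.081129
Macaulay duration D = 10012.858908 / 1235.240396 = 8.106000
Modified duration = D / (1 + y/m) = 8.106000 / (1 + 0.013500) = 7.998027


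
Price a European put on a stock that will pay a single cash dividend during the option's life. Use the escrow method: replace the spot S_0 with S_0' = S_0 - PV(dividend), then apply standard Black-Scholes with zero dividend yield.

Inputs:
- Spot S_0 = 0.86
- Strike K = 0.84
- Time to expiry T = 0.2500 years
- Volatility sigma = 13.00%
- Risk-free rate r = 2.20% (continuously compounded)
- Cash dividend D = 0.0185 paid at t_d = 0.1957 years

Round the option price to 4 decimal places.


PV(D) = D * exp(-r * t_d) = 0.0185 * 0.99570385 = 0.01842052
S_0' = S_0 - PV(D) = 0.8600 - 0.01842052 = 0.84157948
d1 = (ln(S_0'/K) + (r + sigma^2/2)*T) / (sigma*sqrt(T)) = 0.14601640
d2 = d1 - sigma*sqrt(T) = 0.08101640
exp(-rT) = 0.99451510
N(-d1) = 0.44195422; N(-d2) = 0.46771445
P = K * exp(-rT) * N(-d2) - S_0' * N(-d1) = 0.8400 * 0.99451510 * 0.46771445 - 0.84157948 * 0.44195422 = 0.0188

Answer: Price = 0.0188


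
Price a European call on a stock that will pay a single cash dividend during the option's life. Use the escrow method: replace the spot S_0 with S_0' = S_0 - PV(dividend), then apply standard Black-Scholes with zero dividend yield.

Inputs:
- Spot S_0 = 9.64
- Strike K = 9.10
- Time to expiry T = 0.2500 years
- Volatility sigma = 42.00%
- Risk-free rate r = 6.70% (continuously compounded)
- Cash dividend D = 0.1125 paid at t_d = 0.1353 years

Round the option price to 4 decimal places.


PV(D) = D * exp(-r * t_d) = 0.1125 * 0.99097586 = 0.11148478
S_0' = S_0 - PV(D) = 9.6400 - 0.11148478 = 9.52851522
d1 = (ln(S_0'/K) + (r + sigma^2/2)*T) / (sigma*sqrt(T)) = 0.40387853
d2 = d1 - sigma*sqrt(T) = 0.19387853
exp(-rT) = 0.98338950
N(d1) = 0.65684898; N(d2) = 0.57686450
C = S_0' * N(d1) - K * exp(-rT) * N(d2) = 9.52851522 * 0.65684898 - 9.1000 * 0.98338950 * 0.57686450 = 1.0965

Answer: Price = 1.0965


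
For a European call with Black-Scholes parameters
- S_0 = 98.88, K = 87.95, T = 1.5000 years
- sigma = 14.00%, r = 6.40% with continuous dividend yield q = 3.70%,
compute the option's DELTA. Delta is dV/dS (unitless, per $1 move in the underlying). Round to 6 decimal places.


Answer: Delta = 0.797086

Derivation:
d1 = 1.0050986743; d2 = 0.8336343923
phi(d1) = 0.2407370053; exp(-qT) = 0.9460120237; exp(-rT) = 0.9084640161
N(d1) = 0.8425753308
Delta = exp(-qT) * N(d1) = 0.9460120237 * 0.8425753308 = 0.797086


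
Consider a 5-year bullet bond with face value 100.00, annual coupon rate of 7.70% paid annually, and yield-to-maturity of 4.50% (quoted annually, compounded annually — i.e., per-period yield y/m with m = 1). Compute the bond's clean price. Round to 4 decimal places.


Coupon per period c = face * coupon_rate / m = 7.700000
Periods per year m = 1; per-period yield y/m = 0.045000
Number of cashflows N = 5
Cashflows (t years, CF_t, discount factor 1/(1+y/m)^(m*t), PV):
  t = 1.0000: CF_t = 7.700000, DF = 0.956938, PV = 7.368421
  t = 2.0000: CF_t = 7.700000, DF = 0.915730, PV = 7.051121
  t = 3.0000: CF_t = 7.700000, DF = 0.876297, PV = 6.747484
  t = 4.0000: CF_t = 7.700000, DF = 0.838561, PV = 6.456922
  t = 5.0000: CF_t = 107.700000, DF = 0.802451, PV = 86.423978
Price P = sum_t PV_t = 114.047926

Answer: Price = 114.0479


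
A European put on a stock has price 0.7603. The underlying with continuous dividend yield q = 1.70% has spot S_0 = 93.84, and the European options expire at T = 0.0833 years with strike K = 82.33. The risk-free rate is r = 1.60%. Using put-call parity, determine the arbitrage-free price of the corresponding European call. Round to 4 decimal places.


Answer: Call price = 12.2472

Derivation:
Put-call parity: C - P = S_0 * exp(-qT) - K * exp(-rT).
S_0 * exp(-qT) = 93.8400 * 0.99858490 = 93.70720722
K * exp(-rT) = 82.3300 * 0.99866809 = 82.22034367
C = P + S*exp(-qT) - K*exp(-rT)
C = 0.7603 + 93.70720722 - 82.22034367 = 12.2472


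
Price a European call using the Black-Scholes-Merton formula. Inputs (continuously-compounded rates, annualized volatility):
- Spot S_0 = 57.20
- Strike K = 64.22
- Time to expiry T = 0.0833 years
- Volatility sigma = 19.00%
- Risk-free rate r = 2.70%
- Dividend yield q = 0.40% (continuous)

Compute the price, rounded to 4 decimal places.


d1 = (ln(S/K) + (r - q + 0.5*sigma^2) * T) / (sigma * sqrt(T)) = -2.04862959
d2 = d1 - sigma * sqrt(T) = -2.10346689
exp(-rT) = 0.99775343; exp(-qT) = 0.99966686
C = S_0 * exp(-qT) * N(d1) - K * exp(-rT) * N(d2)
N(d1) = 0.02024917; N(d2) = 0.01771249
C = 57.2000 * 0.99966686 * 0.02024917 - 64.2200 * 0.99775343 * 0.01771249 = 0.0229

Answer: Price = 0.0229


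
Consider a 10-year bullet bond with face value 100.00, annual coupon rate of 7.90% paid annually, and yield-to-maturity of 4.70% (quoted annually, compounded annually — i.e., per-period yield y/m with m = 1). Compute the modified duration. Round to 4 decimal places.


Coupon per period c = face * coupon_rate / m = 7.900000
Periods per year m = 1; per-period yield y/m = 0.047000
Number of cashflows N = 10
Cashflows (t years, CF_t, discount factor 1/(1+y/m)^(m*t), PV):
  t = 1.0000: CF_t = 7.900000, DF = 0.955110, PV = 7.545368
  t = 2.0000: CF_t = 7.900000, DF = 0.912235, PV = 7.206655
  t = 3.0000: CF_t = 7.900000, DF = 0.871284, PV = 6.883147
  t = 4.0000: CF_t = 7.900000, DF = 0.832172, PV = 6.574161
  t = 5.0000: CF_t = 7.900000, DF = 0.794816, PV = 6.279046
  t = 6.0000: CF_t = 7.900000, DF = 0.759137, PV = 5.997179
  t = 7.0000: CF_t = 7.900000, DF = 0.725059, PV = 5.727965
  t = 8.0000: CF_t = 7.900000, DF = 0.692511, PV = 5.470835
  t = 9.0000: CF_t = 7.900000, DF = 0.661424, PV = 5.225249
  t = 10.0000: CF_t = 107.900000, DF = 0.631732, PV = 68.163931
Price P = sum_t PV_t = 125.073536
First compute Macaulay numerator sum_t t * PV_t:
  t * PV_t at t = 1.0000: 7.545368
  t * PV_t at t = 2.0000: 14.413310
  t * PV_t at t = 3.0000: 20.649441
  t * PV_t at t = 4.0000: 26.296646
  t * PV_t at t = 5.0000: 31.395231
  t * PV_t at t = 6.0000: 35.983073
  t * PV_t at t = 7.0000: 40.095752
  t * PV_t at t = 8.0000: 43.766682
  t * PV_t at t = 9.0000: 47.027237
  t * PV_t at t = 10.0000: 681.639310
Macaulay duration D = 948.812050 / 125.073536 = 7.586034
Modified duration = D / (1 + y/m) = 7.586034 / (1 + 0.047000) = 7.245495

Answer: Modified duration = 7.2455


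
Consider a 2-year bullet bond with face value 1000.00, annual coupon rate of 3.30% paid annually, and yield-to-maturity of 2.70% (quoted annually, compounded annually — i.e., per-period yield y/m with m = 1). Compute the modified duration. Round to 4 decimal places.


Coupon per period c = face * coupon_rate / m = 33.000000
Periods per year m = 1; per-period yield y/m = 0.027000
Number of cashflows N = 2
Cashflows (t years, CF_t, discount factor 1/(1+y/m)^(m*t), PV):
  t = 1.0000: CF_t = 33.000000, DF = 0.973710, PV = 32.132425
  t = 2.0000: CF_t = 1033.000000, DF = 0.948111, PV = 979.398500
Price P = sum_t PV_t = 1011.530924
First compute Macaulay numerator sum_t t * PV_t:
  t * PV_t at t = 1.0000: 32.132425
  t * PV_t at t = 2.0000: 1958.796999
Macaulay duration D = 1990.929424 / 1011.530924 = 1.968234
Modified duration = D / (1 + y/m) = 1.968234 / (1 + 0.027000) = 1.916489

Answer: Modified duration = 1.9165


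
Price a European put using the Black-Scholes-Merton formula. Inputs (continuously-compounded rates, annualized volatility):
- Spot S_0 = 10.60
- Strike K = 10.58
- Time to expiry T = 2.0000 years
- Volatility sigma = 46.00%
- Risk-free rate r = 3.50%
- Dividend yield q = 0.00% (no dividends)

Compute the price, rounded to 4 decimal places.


Answer: Price = 2.2572

Derivation:
d1 = (ln(S/K) + (r - q + 0.5*sigma^2) * T) / (sigma * sqrt(T)) = 0.43577542
d2 = d1 - sigma * sqrt(T) = -0.21476282
exp(-rT) = 0.93239382; exp(-qT) = 1.00000000
P = K * exp(-rT) * N(-d2) - S_0 * exp(-qT) * N(-d1)
N(-d1) = 0.33149984; N(-d2) = 0.58502388
P = 10.5800 * 0.93239382 * 0.58502388 - 10.6000 * 1.00000000 * 0.33149984 = 2.2572


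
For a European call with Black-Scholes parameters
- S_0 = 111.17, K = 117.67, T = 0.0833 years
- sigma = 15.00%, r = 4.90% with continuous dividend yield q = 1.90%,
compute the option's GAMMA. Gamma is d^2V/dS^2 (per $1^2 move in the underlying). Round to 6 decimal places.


d1 = -1.2331760866; d2 = -1.2764686957
phi(d1) = 0.1865044530; exp(-qT) = 0.9984185518; exp(-rT) = 0.9959266188
Gamma = exp(-qT) * phi(d1) / (S * sigma * sqrt(T)) = 0.9984185518 * 0.1865044530 / (111.1700 * 0.1500 * 0.2886173938) = 0.038690

Answer: Gamma = 0.038690


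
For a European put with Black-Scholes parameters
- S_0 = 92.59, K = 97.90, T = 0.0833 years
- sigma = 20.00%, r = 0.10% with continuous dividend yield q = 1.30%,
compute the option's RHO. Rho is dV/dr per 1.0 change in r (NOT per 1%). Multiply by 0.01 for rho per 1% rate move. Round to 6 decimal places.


d1 = -0.9545336882; d2 = -1.0122571670
phi(d1) = 0.2529645764; exp(-qT) = 0.9989176861; exp(-rT) = 0.9999167035
N(-d2) = 0.8442924455
Rho = -K*T*exp(-rT)*N(-d2) = -97.9000 * 0.0833 * 0.9999167035 * 0.8442924455 = -6.884690

Answer: Rho = -6.884690


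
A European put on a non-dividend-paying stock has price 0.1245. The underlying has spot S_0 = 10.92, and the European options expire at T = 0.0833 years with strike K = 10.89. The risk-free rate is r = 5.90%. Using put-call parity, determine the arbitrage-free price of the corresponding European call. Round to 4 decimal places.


Answer: Call price = 0.2079

Derivation:
Put-call parity: C - P = S_0 * exp(-qT) - K * exp(-rT).
S_0 * exp(-qT) = 10.9200 * 1.00000000 = 10.92000000
K * exp(-rT) = 10.8900 * 0.99509736 = 10.83661022
C = P + S*exp(-qT) - K*exp(-rT)
C = 0.1245 + 10.92000000 - 10.83661022 = 0.2079


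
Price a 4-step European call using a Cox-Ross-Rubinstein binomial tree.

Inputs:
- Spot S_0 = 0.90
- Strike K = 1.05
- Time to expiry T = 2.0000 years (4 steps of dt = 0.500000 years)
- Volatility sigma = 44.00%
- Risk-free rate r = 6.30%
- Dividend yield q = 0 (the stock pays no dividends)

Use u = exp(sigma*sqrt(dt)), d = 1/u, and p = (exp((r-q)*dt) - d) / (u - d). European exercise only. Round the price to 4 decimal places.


Answer: Price = V(0,0) = 0.2154

Derivation:
dt = T/N = 0.500000
u = exp(sigma*sqrt(dt)) = 1.364963; d = 1/u = 0.732621
p = (exp((r-q)*dt) - d) / (u - d) = 0.473447
Discount per step: exp(-r*dt) = 0.968991
Stock lattice S(k, i) with i counting down-moves:
  k=0: S(0,0) = 0.9000
  k=1: S(1,0) = 1.2285; S(1,1) = 0.6594
  k=2: S(2,0) = 1.6768; S(2,1) = 0.9000; S(2,2) = 0.4831
  k=3: S(3,0) = 2.2888; S(3,1) = 1.2285; S(3,2) = 0.6594; S(3,3) = 0.3539
  k=4: S(4,0) = 3.1241; S(4,1) = 1.6768; S(4,2) = 0.9000; S(4,3) = 0.4831; S(4,4) = 0.2593
Terminal payoffs V(N, i) = max(S_T - K, 0):
  V(4,0) = 2.074104; V(4,1) = 0.626810; V(4,2) = 0.000000; V(4,3) = 0.000000; V(4,4) = 0.000000
Backward induction: V(k, i) = exp(-r*dt) * [p * V(k+1, i) + (1-p) * V(k+1, i+1)].
  V(3,0) = exp(-r*dt) * [p*2.074104 + (1-p)*0.626810] = 1.271343
  V(3,1) = exp(-r*dt) * [p*0.626810 + (1-p)*0.000000] = 0.287559
  V(3,2) = exp(-r*dt) * [p*0.000000 + (1-p)*0.000000] = 0.000000
  V(3,3) = exp(-r*dt) * [p*0.000000 + (1-p)*0.000000] = 0.000000
  V(2,0) = exp(-r*dt) * [p*1.271343 + (1-p)*0.287559] = 0.729969
  V(2,1) = exp(-r*dt) * [p*0.287559 + (1-p)*0.000000] = 0.131923
  V(2,2) = exp(-r*dt) * [p*0.000000 + (1-p)*0.000000] = 0.000000
  V(1,0) = exp(-r*dt) * [p*0.729969 + (1-p)*0.131923] = 0.402195
  V(1,1) = exp(-r*dt) * [p*0.131923 + (1-p)*0.000000] = 0.060522
  V(0,0) = exp(-r*dt) * [p*0.402195 + (1-p)*0.060522] = 0.215393


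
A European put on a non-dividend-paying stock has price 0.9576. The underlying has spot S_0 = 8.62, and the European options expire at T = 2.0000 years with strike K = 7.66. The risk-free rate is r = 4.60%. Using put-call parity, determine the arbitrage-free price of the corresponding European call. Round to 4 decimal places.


Answer: Call price = 2.5909

Derivation:
Put-call parity: C - P = S_0 * exp(-qT) - K * exp(-rT).
S_0 * exp(-qT) = 8.6200 * 1.00000000 = 8.62000000
K * exp(-rT) = 7.6600 * 0.91210515 = 6.98672545
C = P + S*exp(-qT) - K*exp(-rT)
C = 0.9576 + 8.62000000 - 6.98672545 = 2.5909


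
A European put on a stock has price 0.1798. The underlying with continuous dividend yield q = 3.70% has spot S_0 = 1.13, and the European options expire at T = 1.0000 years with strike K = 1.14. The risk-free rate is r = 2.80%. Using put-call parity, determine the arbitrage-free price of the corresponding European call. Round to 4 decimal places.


Answer: Call price = 0.1602

Derivation:
Put-call parity: C - P = S_0 * exp(-qT) - K * exp(-rT).
S_0 * exp(-qT) = 1.1300 * 0.96367614 = 1.08895403
K * exp(-rT) = 1.1400 * 0.97238837 = 1.10852274
C = P + S*exp(-qT) - K*exp(-rT)
C = 0.1798 + 1.08895403 - 1.10852274 = 0.1602


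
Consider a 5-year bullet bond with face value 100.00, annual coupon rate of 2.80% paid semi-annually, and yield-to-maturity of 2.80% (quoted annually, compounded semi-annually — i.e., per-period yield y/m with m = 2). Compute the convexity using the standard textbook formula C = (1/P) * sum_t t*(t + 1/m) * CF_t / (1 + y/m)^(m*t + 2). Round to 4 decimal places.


Answer: Convexity = 24.6197

Derivation:
Coupon per period c = face * coupon_rate / m = 1.400000
Periods per year m = 2; per-period yield y/m = 0.014000
Number of cashflows N = 10
Cashflows (t years, CF_t, discount factor 1/(1+y/m)^(m*t), PV):
  t = 0.5000: CF_t = 1.400000, DF = 0.986193, PV = 1.380671
  t = 1.0000: CF_t = 1.400000, DF = 0.972577, PV = 1.361608
  t = 1.5000: CF_t = 1.400000, DF = 0.959149, PV = 1.342809
  t = 2.0000: CF_t = 1.400000, DF = 0.945906, PV = 1.324269
  t = 2.5000: CF_t = 1.400000, DF = 0.932847, PV = 1.305985
  t = 3.0000: CF_t = 1.400000, DF = 0.919967, PV = 1.287954
  t = 3.5000: CF_t = 1.400000, DF = 0.907265, PV = 1.270171
  t = 4.0000: CF_t = 1.400000, DF = 0.894739, PV = 1.252635
  t = 4.5000: CF_t = 1.400000, DF = 0.882386, PV = 1.235340
  t = 5.0000: CF_t = 101.400000, DF = 0.870203, PV = 88.238559
Price P = sum_t PV_t = 100.000000
Convexity numerator sum_t t*(t + 1/m) * CF_t / (1+y/m)^(m*t + 2):
  t = 0.5000: term = 0.671404
  t = 1.0000: term = 1.986404
  t = 1.5000: term = 3.917956
  t = 2.0000: term = 6.439769
  t = 2.5000: term = 9.526286
  t = 3.0000: term = 13.152663
  t = 3.5000: term = 17.294757
  t = 4.0000: term = 21.929109
  t = 4.5000: term = 27.032926
  t = 5.0000: term = 2360.017313
Convexity = (1/P) * sum = 2461.968587 / 100.000000 = 24.619686


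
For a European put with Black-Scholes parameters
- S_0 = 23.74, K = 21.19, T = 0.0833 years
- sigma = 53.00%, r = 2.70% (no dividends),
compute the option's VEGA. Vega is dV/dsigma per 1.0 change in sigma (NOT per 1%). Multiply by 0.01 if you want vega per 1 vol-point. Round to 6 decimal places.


d1 = 0.8340388416; d2 = 0.6810716229
phi(d1) = 0.2817461114; exp(-qT) = 1.0000000000; exp(-rT) = 0.9977534273
Vega = S * exp(-qT) * phi(d1) * sqrt(T) = 23.7400 * 1.0000000000 * 0.2817461114 * 0.2886173938 = 1.930462

Answer: Vega = 1.930462


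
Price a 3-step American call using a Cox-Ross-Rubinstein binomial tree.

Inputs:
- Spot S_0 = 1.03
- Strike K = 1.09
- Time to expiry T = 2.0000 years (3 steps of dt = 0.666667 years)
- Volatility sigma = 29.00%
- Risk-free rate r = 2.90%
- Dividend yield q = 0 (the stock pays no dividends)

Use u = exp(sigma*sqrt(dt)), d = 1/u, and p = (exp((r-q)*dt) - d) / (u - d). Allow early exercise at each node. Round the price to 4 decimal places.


dt = T/N = 0.666667
u = exp(sigma*sqrt(dt)) = 1.267167; d = 1/u = 0.789162
p = (exp((r-q)*dt) - d) / (u - d) = 0.481918
Discount per step: exp(-r*dt) = 0.980852
Stock lattice S(k, i) with i counting down-moves:
  k=0: S(0,0) = 1.0300
  k=1: S(1,0) = 1.3052; S(1,1) = 0.8128
  k=2: S(2,0) = 1.6539; S(2,1) = 1.0300; S(2,2) = 0.6415
  k=3: S(3,0) = 2.0957; S(3,1) = 1.3052; S(3,2) = 0.8128; S(3,3) = 0.5062
Terminal payoffs V(N, i) = max(S_T - K, 0):
  V(3,0) = 1.005749; V(3,1) = 0.215182; V(3,2) = 0.000000; V(3,3) = 0.000000
Backward induction: V(k, i) = exp(-r*dt) * [p * V(k+1, i) + (1-p) * V(k+1, i+1)]; then take max(V_cont, immediate exercise) for American.
  V(2,0) = exp(-r*dt) * [p*1.005749 + (1-p)*0.215182] = 0.584756; exercise = 0.563885; V(2,0) = max -> 0.584756
  V(2,1) = exp(-r*dt) * [p*0.215182 + (1-p)*0.000000] = 0.101715; exercise = 0.000000; V(2,1) = max -> 0.101715
  V(2,2) = exp(-r*dt) * [p*0.000000 + (1-p)*0.000000] = 0.000000; exercise = 0.000000; V(2,2) = max -> 0.000000
  V(1,0) = exp(-r*dt) * [p*0.584756 + (1-p)*0.101715] = 0.328096; exercise = 0.215182; V(1,0) = max -> 0.328096
  V(1,1) = exp(-r*dt) * [p*0.101715 + (1-p)*0.000000] = 0.048080; exercise = 0.000000; V(1,1) = max -> 0.048080
  V(0,0) = exp(-r*dt) * [p*0.328096 + (1-p)*0.048080] = 0.179520; exercise = 0.000000; V(0,0) = max -> 0.179520

Answer: Price = V(0,0) = 0.1795


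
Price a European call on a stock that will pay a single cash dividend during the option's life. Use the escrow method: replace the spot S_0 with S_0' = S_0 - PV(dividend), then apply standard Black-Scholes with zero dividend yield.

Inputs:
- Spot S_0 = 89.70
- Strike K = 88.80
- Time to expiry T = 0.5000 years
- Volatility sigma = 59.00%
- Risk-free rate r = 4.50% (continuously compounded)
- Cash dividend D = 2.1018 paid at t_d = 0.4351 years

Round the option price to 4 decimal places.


Answer: Price = 14.8248

Derivation:
PV(D) = D * exp(-r * t_d) = 2.1018 * 0.98061093 = 2.06104806
S_0' = S_0 - PV(D) = 89.7000 - 2.06104806 = 87.63895194
d1 = (ln(S_0'/K) + (r + sigma^2/2)*T) / (sigma*sqrt(T)) = 0.23098160
d2 = d1 - sigma*sqrt(T) = -0.18621140
exp(-rT) = 0.97775124
N(d1) = 0.59133545; N(d2) = 0.42613949
C = S_0' * N(d1) - K * exp(-rT) * N(d2) = 87.63895194 * 0.59133545 - 88.8000 * 0.97775124 * 0.42613949 = 14.8248


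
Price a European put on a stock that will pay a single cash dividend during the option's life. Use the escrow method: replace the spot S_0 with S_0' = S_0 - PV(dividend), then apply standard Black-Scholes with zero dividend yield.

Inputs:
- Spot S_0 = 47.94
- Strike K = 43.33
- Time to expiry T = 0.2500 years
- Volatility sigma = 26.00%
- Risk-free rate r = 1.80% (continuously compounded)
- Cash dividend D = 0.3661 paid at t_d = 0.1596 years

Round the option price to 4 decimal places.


Answer: Price = 0.7668

Derivation:
PV(D) = D * exp(-r * t_d) = 0.3661 * 0.99713132 = 0.36504978
S_0' = S_0 - PV(D) = 47.9400 - 0.36504978 = 47.57495022
d1 = (ln(S_0'/K) + (r + sigma^2/2)*T) / (sigma*sqrt(T)) = 0.81854716
d2 = d1 - sigma*sqrt(T) = 0.68854716
exp(-rT) = 0.99551011
N(-d1) = 0.20652241; N(-d2) = 0.24555414
P = K * exp(-rT) * N(-d2) - S_0' * N(-d1) = 43.3300 * 0.99551011 * 0.24555414 - 47.57495022 * 0.20652241 = 0.7668


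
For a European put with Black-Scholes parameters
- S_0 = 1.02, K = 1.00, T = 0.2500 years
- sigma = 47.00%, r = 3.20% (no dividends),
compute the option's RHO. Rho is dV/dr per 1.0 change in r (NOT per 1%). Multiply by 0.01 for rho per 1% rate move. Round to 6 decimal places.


Answer: Rho = -0.123924

Derivation:
d1 = 0.2358090523; d2 = 0.0008090523
phi(d1) = 0.3880032792; exp(-qT) = 1.0000000000; exp(-rT) = 0.9920319148
N(-d2) = 0.4996772349
Rho = -K*T*exp(-rT)*N(-d2) = -1.0000 * 0.2500 * 0.9920319148 * 0.4996772349 = -0.123924


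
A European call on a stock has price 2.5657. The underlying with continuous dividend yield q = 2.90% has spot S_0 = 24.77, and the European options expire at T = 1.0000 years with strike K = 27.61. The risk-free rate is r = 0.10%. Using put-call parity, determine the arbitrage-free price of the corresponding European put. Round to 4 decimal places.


Put-call parity: C - P = S_0 * exp(-qT) - K * exp(-rT).
S_0 * exp(-qT) = 24.7700 * 0.97141646 = 24.06198582
K * exp(-rT) = 27.6100 * 0.99900050 = 27.58240380
P = C - S*exp(-qT) + K*exp(-rT)
P = 2.5657 - 24.06198582 + 27.58240380 = 6.0861

Answer: Put price = 6.0861


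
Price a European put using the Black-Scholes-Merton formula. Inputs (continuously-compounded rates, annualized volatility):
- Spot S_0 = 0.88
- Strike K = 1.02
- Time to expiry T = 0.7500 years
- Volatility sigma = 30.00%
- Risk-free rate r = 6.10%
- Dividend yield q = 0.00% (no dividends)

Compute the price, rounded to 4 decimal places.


d1 = (ln(S/K) + (r - q + 0.5*sigma^2) * T) / (sigma * sqrt(T)) = -0.26225558
d2 = d1 - sigma * sqrt(T) = -0.52206320
exp(-rT) = 0.95528075; exp(-qT) = 1.00000000
P = K * exp(-rT) * N(-d2) - S_0 * exp(-qT) * N(-d1)
N(-d1) = 0.60343780; N(-d2) = 0.69918684
P = 1.0200 * 0.95528075 * 0.69918684 - 0.8800 * 1.00000000 * 0.60343780 = 0.1503

Answer: Price = 0.1503


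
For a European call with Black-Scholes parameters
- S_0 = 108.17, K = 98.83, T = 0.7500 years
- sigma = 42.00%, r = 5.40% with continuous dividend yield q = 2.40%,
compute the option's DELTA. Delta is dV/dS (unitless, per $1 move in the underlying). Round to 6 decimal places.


Answer: Delta = 0.676353

Derivation:
d1 = 0.4919927744; d2 = 0.1282621048
phi(d1) = 0.3534663539; exp(-qT) = 0.9821610324; exp(-rT) = 0.9603091645
N(d1) = 0.6886377742
Delta = exp(-qT) * N(d1) = 0.9821610324 * 0.6886377742 = 0.676353


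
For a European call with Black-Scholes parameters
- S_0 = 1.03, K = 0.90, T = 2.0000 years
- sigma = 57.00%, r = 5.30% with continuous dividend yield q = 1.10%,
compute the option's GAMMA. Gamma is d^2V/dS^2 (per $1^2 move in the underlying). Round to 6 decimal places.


d1 = 0.6746286446; d2 = -0.1314730859
phi(d1) = 0.3177468008; exp(-qT) = 0.9782402351; exp(-rT) = 0.8994246481
Gamma = exp(-qT) * phi(d1) / (S * sigma * sqrt(T)) = 0.9782402351 * 0.3177468008 / (1.0300 * 0.5700 * 1.4142135624) = 0.374369

Answer: Gamma = 0.374369


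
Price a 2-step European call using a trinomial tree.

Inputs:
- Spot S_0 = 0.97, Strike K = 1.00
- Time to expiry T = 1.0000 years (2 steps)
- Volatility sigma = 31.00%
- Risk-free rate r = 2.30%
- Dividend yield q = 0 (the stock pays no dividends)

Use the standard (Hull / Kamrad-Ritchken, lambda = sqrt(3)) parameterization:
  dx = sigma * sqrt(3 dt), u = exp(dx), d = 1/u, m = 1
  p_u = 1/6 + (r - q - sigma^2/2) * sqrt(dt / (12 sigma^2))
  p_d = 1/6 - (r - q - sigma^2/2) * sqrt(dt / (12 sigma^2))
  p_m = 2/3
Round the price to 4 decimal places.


dt = T/N = 0.500000; dx = sigma*sqrt(3*dt) = 0.379671
u = exp(dx) = 1.461803; d = 1/u = 0.684086
p_u = 0.150172, p_m = 0.666667, p_d = 0.183161
Discount per step: exp(-r*dt) = 0.988566
Stock lattice S(k, j) with j the centered position index:
  k=0: S(0,+0) = 0.9700
  k=1: S(1,-1) = 0.6636; S(1,+0) = 0.9700; S(1,+1) = 1.4179
  k=2: S(2,-2) = 0.4539; S(2,-1) = 0.6636; S(2,+0) = 0.9700; S(2,+1) = 1.4179; S(2,+2) = 2.0728
Terminal payoffs V(N, j) = max(S_T - K, 0):
  V(2,-2) = 0.000000; V(2,-1) = 0.000000; V(2,+0) = 0.000000; V(2,+1) = 0.417949; V(2,+2) = 1.072763
Backward induction: V(k, j) = exp(-r*dt) * [p_u * V(k+1, j+1) + p_m * V(k+1, j) + p_d * V(k+1, j-1)]
  V(1,-1) = exp(-r*dt) * [p_u*0.000000 + p_m*0.000000 + p_d*0.000000] = 0.000000
  V(1,+0) = exp(-r*dt) * [p_u*0.417949 + p_m*0.000000 + p_d*0.000000] = 0.062047
  V(1,+1) = exp(-r*dt) * [p_u*1.072763 + p_m*0.417949 + p_d*0.000000] = 0.434704
  V(0,+0) = exp(-r*dt) * [p_u*0.434704 + p_m*0.062047 + p_d*0.000000] = 0.105425

Answer: Price = V(0,0) = 0.1054


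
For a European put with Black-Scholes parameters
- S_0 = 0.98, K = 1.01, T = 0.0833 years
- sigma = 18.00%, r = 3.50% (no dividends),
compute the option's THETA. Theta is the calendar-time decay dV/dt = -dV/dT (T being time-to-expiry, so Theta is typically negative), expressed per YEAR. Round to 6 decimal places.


Answer: Theta = -0.082692

Derivation:
d1 = -0.4983159699; d2 = -0.5502671007
phi(d1) = 0.3523613963; exp(-qT) = 1.0000000000; exp(-rT) = 0.9970887459
Theta = -S*exp(-qT)*phi(d1)*sigma/(2*sqrt(T)) + r*K*exp(-rT)*N(-d2) - q*S*exp(-qT)*N(-d1)
N(-d1) = 0.6908693232; N(-d2) = 0.7089319070; sqrt(T) = 0.2886173938
Term 1 = -0.9800 * 1.0000000000 * 0.3523613963 * 0.1800 / (2 * 0.2886173938) = -0.1076798413
Term 2 = 0.0350 * 1.0100 * 0.9970887459 * 0.7089319070 = 0.0249877847
Term 3 = 0 (no dividend yield, q = 0)
Theta = -0.1076798413 + (0.0249877847) + (0.0000000000) = -0.082692


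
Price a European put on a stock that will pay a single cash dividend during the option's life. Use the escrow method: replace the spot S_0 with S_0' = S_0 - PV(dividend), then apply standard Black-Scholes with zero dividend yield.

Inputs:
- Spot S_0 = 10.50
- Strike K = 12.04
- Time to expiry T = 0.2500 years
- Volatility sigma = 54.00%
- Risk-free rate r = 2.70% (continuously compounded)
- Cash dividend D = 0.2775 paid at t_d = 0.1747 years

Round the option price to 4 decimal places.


Answer: Price = 2.2523

Derivation:
PV(D) = D * exp(-r * t_d) = 0.2775 * 0.99529421 = 0.27619414
S_0' = S_0 - PV(D) = 10.5000 - 0.27619414 = 10.22380586
d1 = (ln(S_0'/K) + (r + sigma^2/2)*T) / (sigma*sqrt(T)) = -0.44561308
d2 = d1 - sigma*sqrt(T) = -0.71561308
exp(-rT) = 0.99327273
N(-d1) = 0.67206162; N(-d2) = 0.76288485
P = K * exp(-rT) * N(-d2) - S_0' * N(-d1) = 12.0400 * 0.99327273 * 0.76288485 - 10.22380586 * 0.67206162 = 2.2523


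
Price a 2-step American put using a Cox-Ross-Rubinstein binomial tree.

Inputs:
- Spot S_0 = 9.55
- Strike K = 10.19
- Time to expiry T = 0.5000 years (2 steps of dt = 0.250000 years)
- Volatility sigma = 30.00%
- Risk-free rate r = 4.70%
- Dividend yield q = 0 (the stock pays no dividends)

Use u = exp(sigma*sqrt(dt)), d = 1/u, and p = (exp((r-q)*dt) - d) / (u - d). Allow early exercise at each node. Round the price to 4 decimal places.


dt = T/N = 0.250000
u = exp(sigma*sqrt(dt)) = 1.161834; d = 1/u = 0.860708
p = (exp((r-q)*dt) - d) / (u - d) = 0.501820
Discount per step: exp(-r*dt) = 0.988319
Stock lattice S(k, i) with i counting down-moves:
  k=0: S(0,0) = 9.5500
  k=1: S(1,0) = 11.0955; S(1,1) = 8.2198
  k=2: S(2,0) = 12.8912; S(2,1) = 9.5500; S(2,2) = 7.0748
Terminal payoffs V(N, i) = max(K - S_T, 0):
  V(2,0) = 0.000000; V(2,1) = 0.640000; V(2,2) = 3.115186
Backward induction: V(k, i) = exp(-r*dt) * [p * V(k+1, i) + (1-p) * V(k+1, i+1)]; then take max(V_cont, immediate exercise) for American.
  V(1,0) = exp(-r*dt) * [p*0.000000 + (1-p)*0.640000] = 0.315111; exercise = 0.000000; V(1,0) = max -> 0.315111
  V(1,1) = exp(-r*dt) * [p*0.640000 + (1-p)*3.115186] = 1.851207; exercise = 1.970239; V(1,1) = max -> 1.970239
  V(0,0) = exp(-r*dt) * [p*0.315111 + (1-p)*1.970239] = 1.126349; exercise = 0.640000; V(0,0) = max -> 1.126349

Answer: Price = V(0,0) = 1.1263


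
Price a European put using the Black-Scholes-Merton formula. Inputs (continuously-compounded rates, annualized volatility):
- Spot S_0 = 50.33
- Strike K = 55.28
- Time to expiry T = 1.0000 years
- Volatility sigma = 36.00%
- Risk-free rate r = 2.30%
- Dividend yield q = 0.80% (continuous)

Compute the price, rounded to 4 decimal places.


d1 = (ln(S/K) + (r - q + 0.5*sigma^2) * T) / (sigma * sqrt(T)) = -0.03891627
d2 = d1 - sigma * sqrt(T) = -0.39891627
exp(-rT) = 0.97726248; exp(-qT) = 0.99203191
P = K * exp(-rT) * N(-d2) - S_0 * exp(-qT) * N(-d1)
N(-d1) = 0.51552143; N(-d2) = 0.65502255
P = 55.2800 * 0.97726248 * 0.65502255 - 50.3300 * 0.99203191 * 0.51552143 = 9.6469

Answer: Price = 9.6469


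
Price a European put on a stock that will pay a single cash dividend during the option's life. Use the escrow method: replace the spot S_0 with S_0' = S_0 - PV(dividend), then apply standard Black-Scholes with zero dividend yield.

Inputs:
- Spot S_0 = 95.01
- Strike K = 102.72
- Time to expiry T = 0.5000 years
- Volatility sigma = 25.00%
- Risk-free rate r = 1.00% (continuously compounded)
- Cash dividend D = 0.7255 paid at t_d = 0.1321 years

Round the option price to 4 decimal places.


PV(D) = D * exp(-r * t_d) = 0.7255 * 0.99867987 = 0.72454225
S_0' = S_0 - PV(D) = 95.0100 - 0.72454225 = 94.28545775
d1 = (ln(S_0'/K) + (r + sigma^2/2)*T) / (sigma*sqrt(T)) = -0.36800594
d2 = d1 - sigma*sqrt(T) = -0.54478264
exp(-rT) = 0.99501248
N(-d1) = 0.64356560; N(-d2) = 0.70704849
P = K * exp(-rT) * N(-d2) - S_0' * N(-d1) = 102.7200 * 0.99501248 * 0.70704849 - 94.28545775 * 0.64356560 = 11.5869

Answer: Price = 11.5869


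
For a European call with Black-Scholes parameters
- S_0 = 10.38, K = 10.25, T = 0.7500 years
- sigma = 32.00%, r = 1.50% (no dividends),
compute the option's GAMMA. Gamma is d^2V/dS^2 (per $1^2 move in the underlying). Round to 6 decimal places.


Answer: Gamma = 0.135230

Derivation:
d1 = 0.2246367856; d2 = -0.0524913436
phi(d1) = 0.3890025516; exp(-qT) = 1.0000000000; exp(-rT) = 0.9888130446
Gamma = exp(-qT) * phi(d1) / (S * sigma * sqrt(T)) = 1.0000000000 * 0.3890025516 / (10.3800 * 0.3200 * 0.8660254038) = 0.135230
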